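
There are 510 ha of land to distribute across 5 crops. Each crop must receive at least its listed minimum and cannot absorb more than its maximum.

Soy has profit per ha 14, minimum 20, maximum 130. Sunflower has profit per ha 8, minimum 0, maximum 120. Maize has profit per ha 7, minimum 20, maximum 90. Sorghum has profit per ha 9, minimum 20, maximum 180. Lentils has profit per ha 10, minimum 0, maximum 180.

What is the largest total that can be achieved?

5380

Meeting every minimum uses 20+0+20+20+0 = 60 ha, leaving 450.
Order the crops by profit per ha: Soy 14 > Lentils 10 > Sorghum 9 > Sunflower 8 > Maize 7.
Soy takes 110 more to reach its cap of 130 → 340 left.
Give Lentils 180 more to hit its cap of 180 → 160 left.
Sorghum takes 160 more to reach its cap of 180 → 0 left.
Total = 14×130 + 7×20 + 9×180 + 10×180 = 5380.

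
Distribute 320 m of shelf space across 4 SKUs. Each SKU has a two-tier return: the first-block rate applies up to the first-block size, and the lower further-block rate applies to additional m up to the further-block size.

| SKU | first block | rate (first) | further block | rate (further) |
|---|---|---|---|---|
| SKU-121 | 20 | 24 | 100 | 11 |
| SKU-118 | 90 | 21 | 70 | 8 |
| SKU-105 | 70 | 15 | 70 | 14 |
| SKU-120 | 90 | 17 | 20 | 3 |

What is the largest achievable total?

5650

Treat each block as its own option and order by rate: SKU-121/tier1 24 > SKU-118/tier1 21 > SKU-120/tier1 17 > SKU-105/tier1 15 > SKU-105/tier2 14 > SKU-121/tier2 11 > SKU-118/tier2 8 > SKU-120/tier2 3.
Fill SKU-121 tier1 block (20 at 24) → 300 left.
SKU-118/tier1 (21): +90 → 210 left.
SKU-120/tier1 (17): +90 → 120 left.
Fill SKU-105 tier1 block (70 at 15) → 50 left.
50 remain; put them into SKU-105 tier2 at 14.
Total = 24×20 + 21×90 + 17×90 + 15×70 + 14×50 = 5650.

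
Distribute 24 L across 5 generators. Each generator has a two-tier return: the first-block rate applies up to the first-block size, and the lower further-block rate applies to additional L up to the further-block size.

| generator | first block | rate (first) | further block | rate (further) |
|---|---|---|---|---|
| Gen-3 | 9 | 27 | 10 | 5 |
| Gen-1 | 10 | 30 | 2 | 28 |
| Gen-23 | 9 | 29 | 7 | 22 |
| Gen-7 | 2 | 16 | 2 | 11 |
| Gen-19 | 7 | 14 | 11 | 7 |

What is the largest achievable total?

698

Treat each block as its own option and order by rate: Gen-1/tier1 30 > Gen-23/tier1 29 > Gen-1/tier2 28 > Gen-3/tier1 27 > Gen-23/tier2 22 > Gen-7/tier1 16 > Gen-19/tier1 14 > Gen-7/tier2 11 > Gen-19/tier2 7 > Gen-3/tier2 5.
Fill Gen-1 tier1 block (10 at 30) — 14 left.
Gen-23/tier1 (29): +9 — 5 left.
Gen-1 tier2 at 28: fill all 2 — 3 left.
Gen-3/tier1: +3 of 9 at 27; pool empty.
Total = 30×10 + 29×9 + 28×2 + 27×3 = 698.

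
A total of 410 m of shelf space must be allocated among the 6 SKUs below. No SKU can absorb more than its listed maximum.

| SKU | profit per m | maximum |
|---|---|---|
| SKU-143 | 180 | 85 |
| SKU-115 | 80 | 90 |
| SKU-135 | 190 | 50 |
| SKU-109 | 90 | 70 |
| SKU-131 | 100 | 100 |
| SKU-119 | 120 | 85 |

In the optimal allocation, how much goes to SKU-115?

20

Order the SKUs by profit per m: SKU-135 190 > SKU-143 180 > SKU-119 120 > SKU-131 100 > SKU-109 90 > SKU-115 80.
Give SKU-135 50 to hit its cap of 50 → 360 left.
Give SKU-143 85 to hit its cap of 85 → 275 left.
Give SKU-119 85 to hit its cap of 85 → 190 left.
SKU-131: +100 to 100 (cap) → 90 left.
SKU-109: +70 to 70 (cap) → 20 left.
Only 20 left; SKU-115 takes them to reach 20.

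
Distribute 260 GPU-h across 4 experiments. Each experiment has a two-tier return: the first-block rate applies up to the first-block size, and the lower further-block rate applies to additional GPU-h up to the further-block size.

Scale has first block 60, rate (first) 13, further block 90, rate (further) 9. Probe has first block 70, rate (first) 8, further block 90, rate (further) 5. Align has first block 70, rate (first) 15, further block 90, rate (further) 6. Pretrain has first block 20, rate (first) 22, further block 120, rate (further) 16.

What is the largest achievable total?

4060

Treat each block as its own option and order by rate: Pretrain/first 22 > Pretrain/second 16 > Align/first 15 > Scale/first 13 > Scale/second 9 > Probe/first 8 > Align/second 6 > Probe/second 5.
Pretrain/first (22): +20 — 240 left.
Pretrain second at 16: fill all 120 — 120 left.
Align/first (15): +70 — 50 left.
Scale/first: +50 of 60 at 13; pool empty.
Total = 22×20 + 16×120 + 15×70 + 13×50 = 4060.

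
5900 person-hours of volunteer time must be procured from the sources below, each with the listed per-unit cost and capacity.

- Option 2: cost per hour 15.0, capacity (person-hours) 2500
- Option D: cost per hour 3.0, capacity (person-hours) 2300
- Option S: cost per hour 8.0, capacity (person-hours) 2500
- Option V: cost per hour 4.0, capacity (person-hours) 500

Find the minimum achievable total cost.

Use sources in increasing cost order.
Option D (3.0): use full 2300 — 3600 person-hours to go.
Option V (4.0): use full 500 — 3100 person-hours to go.
Take 2500 from Option S at 8.0 — need 600 more.
Take 600 from Option 2 at 15.0 to finish.
Cost = 2300×3.0 + 500×4.0 + 2500×8.0 + 600×15.0 = 37900.

37900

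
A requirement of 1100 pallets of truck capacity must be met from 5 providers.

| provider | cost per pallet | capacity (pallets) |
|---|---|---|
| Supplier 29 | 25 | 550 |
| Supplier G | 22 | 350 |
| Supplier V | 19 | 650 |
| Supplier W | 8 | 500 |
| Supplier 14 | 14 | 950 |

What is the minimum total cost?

12400

Fill from the cheapest provider first.
Take 500 from Supplier W at 8 → need 600 more.
Take 600 from Supplier 14 at 14 to finish.
Supplier V, Supplier G, Supplier 29: unused.
Cost = 500×8 + 600×14 = 12400.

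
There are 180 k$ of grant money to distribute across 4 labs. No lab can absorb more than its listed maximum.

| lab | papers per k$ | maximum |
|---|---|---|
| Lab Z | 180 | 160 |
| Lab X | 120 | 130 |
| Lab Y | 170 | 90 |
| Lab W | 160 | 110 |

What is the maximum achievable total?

32200

Order the labs by papers per k$: Lab Z 180 > Lab Y 170 > Lab W 160 > Lab X 120.
Give Lab Z 160 to hit its cap of 160 ; 20 left.
Only 20 left; Lab Y takes them to reach 20.
Total = 180×160 + 170×20 = 32200.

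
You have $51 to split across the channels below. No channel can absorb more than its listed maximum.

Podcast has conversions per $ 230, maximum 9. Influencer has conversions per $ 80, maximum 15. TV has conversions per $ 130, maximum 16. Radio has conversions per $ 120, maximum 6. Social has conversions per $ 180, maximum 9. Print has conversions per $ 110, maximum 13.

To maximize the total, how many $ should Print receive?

Rank by conversions per $: Podcast 230 > Social 180 > TV 130 > Radio 120 > Print 110 > Influencer 80.
Podcast: +9 to 9 (cap) — 42 left.
Social takes 9 to reach its cap of 9 — 33 left.
Give TV 16 to hit its cap of 16 — 17 left.
Radio: +6 to 6 (cap) — 11 left.
Print: +11 (room for 13) → 11. Pool exhausted.

11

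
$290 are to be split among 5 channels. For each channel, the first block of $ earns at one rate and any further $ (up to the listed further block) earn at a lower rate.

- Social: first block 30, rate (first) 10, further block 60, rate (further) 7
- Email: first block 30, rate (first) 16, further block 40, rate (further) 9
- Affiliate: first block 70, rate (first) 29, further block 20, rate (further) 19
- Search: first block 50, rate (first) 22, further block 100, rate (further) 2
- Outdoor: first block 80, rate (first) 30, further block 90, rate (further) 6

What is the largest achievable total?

Rank every tier by rate: Outdoor/first 30 > Affiliate/first 29 > Search/first 22 > Affiliate/second 19 > Email/first 16 > Social/first 10 > Email/second 9 > Social/second 7 > Outdoor/second 6 > Search/second 2.
Outdoor first at 30: fill all 80 ; 210 left.
Affiliate first at 29: fill all 70 ; 140 left.
Fill Search first block (50 at 22) ; 90 left.
Affiliate second at 19: fill all 20 ; 70 left.
Fill Email first block (30 at 16) ; 40 left.
Social/first (10): +30 ; 10 left.
Email second at 9: only 10 left, fill 10.
Total = 30×80 + 29×70 + 22×50 + 19×20 + 16×30 + 10×30 + 9×10 = 6780.

6780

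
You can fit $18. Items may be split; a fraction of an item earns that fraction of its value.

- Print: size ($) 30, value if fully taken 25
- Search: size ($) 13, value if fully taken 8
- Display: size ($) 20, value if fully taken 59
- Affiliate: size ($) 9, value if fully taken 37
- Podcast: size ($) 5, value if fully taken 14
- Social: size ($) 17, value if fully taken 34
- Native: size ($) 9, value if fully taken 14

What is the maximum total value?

Rank by value-to-size ratio: Affiliate 37/9≈4.11, Display 59/20≈2.95, Podcast 14/5≈2.8, Social 34/17≈2, Native 14/9≈1.56, Print 25/30≈0.833, Search 8/13≈0.615.
All 9 $ of Affiliate fit (value 37) ; 9 remain.
9 $ left: a 9/20 share of Display gives 59×9/20 = 26.55.
Total value = 63.55.

63.55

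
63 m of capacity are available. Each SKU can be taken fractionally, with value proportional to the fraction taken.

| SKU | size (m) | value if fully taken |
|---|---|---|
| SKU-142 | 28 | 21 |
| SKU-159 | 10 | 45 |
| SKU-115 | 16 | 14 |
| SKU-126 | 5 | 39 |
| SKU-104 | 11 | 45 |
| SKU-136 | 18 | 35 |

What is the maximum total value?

Rank by value-to-size ratio: SKU-126 39/5≈7.8, SKU-159 45/10≈4.5, SKU-104 45/11≈4.09, SKU-136 35/18≈1.94, SKU-115 14/16≈0.875, SKU-142 21/28≈0.75.
SKU-126: take in full, 5 m for value 39 — 58 left.
SKU-159: take in full, 10 m for value 45 — 48 left.
Take all of SKU-104 (11 m, value 45) — 37 m left.
All 18 m of SKU-136 fit (value 35) — 19 remain.
Take all of SKU-115 (16 m, value 14) — 3 m left.
3 m left: a 3/28 share of SKU-142 gives 21×3/28 = 2.25.
Total value = 180.25.

180.25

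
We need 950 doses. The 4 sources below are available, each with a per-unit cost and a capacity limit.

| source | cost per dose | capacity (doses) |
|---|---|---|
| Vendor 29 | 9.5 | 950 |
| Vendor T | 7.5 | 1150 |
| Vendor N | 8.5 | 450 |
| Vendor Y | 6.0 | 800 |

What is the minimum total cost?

Cheapest first:
Vendor Y at 6.0: take all 800 doses — 150 still needed.
Vendor T (7.5): take the remaining 150 — done.
Vendor N, Vendor 29: unused.
Cost = 800×6.0 + 150×7.5 = 5925.

5925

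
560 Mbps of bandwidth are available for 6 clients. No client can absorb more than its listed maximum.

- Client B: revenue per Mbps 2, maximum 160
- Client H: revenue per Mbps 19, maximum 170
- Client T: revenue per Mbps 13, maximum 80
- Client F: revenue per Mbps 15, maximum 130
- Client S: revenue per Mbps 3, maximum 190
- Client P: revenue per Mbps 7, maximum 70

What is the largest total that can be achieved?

Rank by revenue per Mbps: Client H 19 > Client F 15 > Client T 13 > Client P 7 > Client S 3 > Client B 2.
Client H: +170 to 170 (cap) ; 390 left.
Client F: +130 to 130 (cap) ; 260 left.
Give Client T 80 to hit its cap of 80 ; 180 left.
Client P: +70 to 70 (cap) ; 110 left.
Client S has room for 190 but only 110 remain, so it gets 110.
Total = 19×170 + 13×80 + 15×130 + 3×110 + 7×70 = 7040.

7040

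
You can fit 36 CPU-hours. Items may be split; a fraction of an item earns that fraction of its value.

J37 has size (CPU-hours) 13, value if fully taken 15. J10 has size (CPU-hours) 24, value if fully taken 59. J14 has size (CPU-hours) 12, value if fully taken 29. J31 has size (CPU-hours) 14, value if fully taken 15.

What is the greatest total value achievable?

Sort by value density: J10 59/24≈2.46, J14 29/12≈2.42, J37 15/13≈1.15, J31 15/14≈1.07.
All 24 CPU-hours of J10 fit (value 59) → 12 remain.
Take all of J14 (12 CPU-hours, value 29) → 0 CPU-hours left.
Total value = 88.

88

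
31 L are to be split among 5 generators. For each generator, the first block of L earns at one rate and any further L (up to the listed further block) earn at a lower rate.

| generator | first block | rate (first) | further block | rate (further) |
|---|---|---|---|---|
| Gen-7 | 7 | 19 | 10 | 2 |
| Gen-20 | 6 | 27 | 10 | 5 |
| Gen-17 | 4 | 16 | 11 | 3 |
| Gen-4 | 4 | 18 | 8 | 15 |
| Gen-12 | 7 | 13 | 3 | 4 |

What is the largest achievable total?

577

Rank every tier by rate: Gen-20/T1 27 > Gen-7/T1 19 > Gen-4/T1 18 > Gen-17/T1 16 > Gen-4/T2 15 > Gen-12/T1 13 > Gen-20/T2 5 > Gen-12/T2 4 > Gen-17/T2 3 > Gen-7/T2 2.
Gen-20/T1 (27): +6 — 25 left.
Fill Gen-7 T1 block (7 at 19) — 18 left.
Fill Gen-4 T1 block (4 at 18) — 14 left.
Fill Gen-17 T1 block (4 at 16) — 10 left.
Gen-4 T2 at 15: fill all 8 — 2 left.
2 remain; put them into Gen-12 T1 at 13.
Total = 27×6 + 19×7 + 18×4 + 16×4 + 15×8 + 13×2 = 577.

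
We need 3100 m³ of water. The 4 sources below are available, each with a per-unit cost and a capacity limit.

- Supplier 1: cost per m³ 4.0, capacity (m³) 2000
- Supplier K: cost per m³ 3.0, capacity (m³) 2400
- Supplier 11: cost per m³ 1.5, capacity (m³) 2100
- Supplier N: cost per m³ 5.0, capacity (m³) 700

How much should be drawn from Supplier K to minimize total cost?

Use sources in increasing cost order.
Supplier 11 (1.5): use full 2100 → 1000 m³ to go.
Supplier K (3.0): take the remaining 1000 → done.
Supplier 1, Supplier N: unused.

1000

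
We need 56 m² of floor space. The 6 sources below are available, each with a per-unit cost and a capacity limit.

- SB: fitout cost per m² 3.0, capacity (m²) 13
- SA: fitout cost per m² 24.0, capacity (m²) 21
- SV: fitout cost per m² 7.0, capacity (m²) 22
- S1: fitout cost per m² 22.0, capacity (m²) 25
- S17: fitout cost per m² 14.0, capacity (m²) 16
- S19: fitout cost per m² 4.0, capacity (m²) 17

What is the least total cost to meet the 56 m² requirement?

Cheapest first:
SB at 3.0: take all 13 m² ; 43 still needed.
Take 17 from S19 at 4.0 ; need 26 more.
SV at 7.0: take all 22 m² ; 4 still needed.
S17 at 14.0: take 4 of its 16 ; requirement met.
S1, SA: unused.
Cost = 13×3.0 + 17×4.0 + 22×7.0 + 4×14.0 = 317.

317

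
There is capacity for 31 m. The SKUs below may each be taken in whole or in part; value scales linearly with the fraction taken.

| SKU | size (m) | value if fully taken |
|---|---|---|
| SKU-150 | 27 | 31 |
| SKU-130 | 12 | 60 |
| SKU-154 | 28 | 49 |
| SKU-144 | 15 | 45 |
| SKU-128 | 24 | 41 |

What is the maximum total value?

Best value per unit of size first: SKU-130 60/12≈5, SKU-144 45/15≈3, SKU-154 49/28≈1.75, SKU-128 41/24≈1.71, SKU-150 31/27≈1.15.
SKU-130: take in full, 12 m for value 60 → 19 left.
SKU-144: take in full, 15 m for value 45 → 4 left.
Only 4 m remain; take 4/28 of SKU-154 for value 49×4/28 = 7.
Total value = 112.

112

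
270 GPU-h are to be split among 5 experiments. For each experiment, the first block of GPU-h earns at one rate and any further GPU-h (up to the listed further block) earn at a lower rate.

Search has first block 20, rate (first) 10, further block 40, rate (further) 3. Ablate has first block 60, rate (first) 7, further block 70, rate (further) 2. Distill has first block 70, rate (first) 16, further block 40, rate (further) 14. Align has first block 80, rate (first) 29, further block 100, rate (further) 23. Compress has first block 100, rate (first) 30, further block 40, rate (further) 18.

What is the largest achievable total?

Treat each block as its own option and order by rate: Compress/tier1 30 > Align/tier1 29 > Align/tier2 23 > Compress/tier2 18 > Distill/tier1 16 > Distill/tier2 14 > Search/tier1 10 > Ablate/tier1 7 > Search/tier2 3 > Ablate/tier2 2.
Fill Compress tier1 block (100 at 30) → 170 left.
Align tier1 at 29: fill all 80 → 90 left.
Align/tier2: +90 of 100 at 23; pool empty.
Total = 30×100 + 29×80 + 23×90 = 7390.

7390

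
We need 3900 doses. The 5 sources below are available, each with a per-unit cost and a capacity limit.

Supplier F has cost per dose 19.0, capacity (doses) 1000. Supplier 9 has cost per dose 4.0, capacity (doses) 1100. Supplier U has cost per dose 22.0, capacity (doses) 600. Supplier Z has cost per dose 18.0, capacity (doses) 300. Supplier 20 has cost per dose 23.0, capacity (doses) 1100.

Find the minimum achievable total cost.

Fill from the cheapest source first.
Supplier 9 (4.0): use full 1100 ; 2800 doses to go.
Take 300 from Supplier Z at 18.0 ; need 2500 more.
Supplier F at 19.0: take all 1000 doses ; 1500 still needed.
Supplier U at 22.0: take all 600 doses ; 900 still needed.
Supplier 20 (23.0): take the remaining 900 ; done.
Cost = 1100×4.0 + 300×18.0 + 1000×19.0 + 600×22.0 + 900×23.0 = 62700.

62700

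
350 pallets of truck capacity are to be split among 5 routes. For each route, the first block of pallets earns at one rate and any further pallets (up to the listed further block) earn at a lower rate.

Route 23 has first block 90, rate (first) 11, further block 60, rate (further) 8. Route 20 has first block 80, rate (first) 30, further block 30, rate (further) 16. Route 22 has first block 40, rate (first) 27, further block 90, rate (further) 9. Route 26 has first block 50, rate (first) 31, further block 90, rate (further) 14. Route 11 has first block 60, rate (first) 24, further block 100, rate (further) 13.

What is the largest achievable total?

8210

Treat each block as its own option and order by rate: Route 26/first 31 > Route 20/first 30 > Route 22/first 27 > Route 11/first 24 > Route 20/second 16 > Route 26/second 14 > Route 11/second 13 > Route 23/first 11 > Route 22/second 9 > Route 23/second 8.
Route 26 first at 31: fill all 50 — 300 left.
Route 20 first at 30: fill all 80 — 220 left.
Route 22/first (27): +40 — 180 left.
Fill Route 11 first block (60 at 24) — 120 left.
Route 20 second at 16: fill all 30 — 90 left.
Fill Route 26 second block (90 at 14) — 0 left.
Total = 31×50 + 30×80 + 27×40 + 24×60 + 16×30 + 14×90 = 8210.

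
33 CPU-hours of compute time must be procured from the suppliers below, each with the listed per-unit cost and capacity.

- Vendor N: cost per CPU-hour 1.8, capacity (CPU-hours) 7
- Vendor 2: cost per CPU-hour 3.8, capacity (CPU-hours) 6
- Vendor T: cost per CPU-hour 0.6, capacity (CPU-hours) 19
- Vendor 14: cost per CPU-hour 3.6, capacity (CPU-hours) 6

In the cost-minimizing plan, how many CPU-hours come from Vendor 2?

1

Use suppliers in increasing cost order.
Vendor T (0.6): use full 19 ; 14 CPU-hours to go.
Vendor N at 1.8: take all 7 CPU-hours ; 7 still needed.
Vendor 14 (3.6): use full 6 ; 1 CPU-hours to go.
Vendor 2 at 3.8: take 1 of its 6 ; requirement met.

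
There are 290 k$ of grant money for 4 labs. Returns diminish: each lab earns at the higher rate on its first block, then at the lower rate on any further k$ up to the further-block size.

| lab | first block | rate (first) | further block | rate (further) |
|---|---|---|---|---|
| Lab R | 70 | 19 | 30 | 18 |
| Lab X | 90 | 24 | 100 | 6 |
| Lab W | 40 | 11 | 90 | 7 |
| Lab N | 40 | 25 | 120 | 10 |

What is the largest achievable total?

Order all 8 blocks by rate: Lab N/T1 25 > Lab X/T1 24 > Lab R/T1 19 > Lab R/T2 18 > Lab W/T1 11 > Lab N/T2 10 > Lab W/T2 7 > Lab X/T2 6.
Lab N/T1 (25): +40 → 250 left.
Fill Lab X T1 block (90 at 24) → 160 left.
Lab R/T1 (19): +70 → 90 left.
Lab R/T2 (18): +30 → 60 left.
Lab W/T1 (11): +40 → 20 left.
Lab N/T2: +20 of 120 at 10; pool empty.
Total = 25×40 + 24×90 + 19×70 + 18×30 + 11×40 + 10×20 = 5670.

5670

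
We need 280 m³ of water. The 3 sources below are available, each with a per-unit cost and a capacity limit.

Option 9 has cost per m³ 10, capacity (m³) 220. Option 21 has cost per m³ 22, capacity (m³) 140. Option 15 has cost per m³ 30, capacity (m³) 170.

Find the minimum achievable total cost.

3520

Fill from the cheapest source first.
Option 9 at 10: take all 220 m³ ; 60 still needed.
Take 60 from Option 21 at 22 to finish.
Option 15: unused.
Cost = 220×10 + 60×22 = 3520.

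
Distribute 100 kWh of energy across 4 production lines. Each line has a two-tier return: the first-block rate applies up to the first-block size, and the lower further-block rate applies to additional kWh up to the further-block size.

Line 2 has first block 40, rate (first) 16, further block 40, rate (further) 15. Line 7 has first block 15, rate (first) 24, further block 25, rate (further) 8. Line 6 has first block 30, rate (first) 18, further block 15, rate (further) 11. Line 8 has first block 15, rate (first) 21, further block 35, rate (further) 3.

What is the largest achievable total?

1855

Treat each block as its own option and order by rate: Line 7/first 24 > Line 8/first 21 > Line 6/first 18 > Line 2/first 16 > Line 2/second 15 > Line 6/second 11 > Line 7/second 8 > Line 8/second 3.
Line 7 first at 24: fill all 15 ; 85 left.
Fill Line 8 first block (15 at 21) ; 70 left.
Fill Line 6 first block (30 at 18) ; 40 left.
Fill Line 2 first block (40 at 16) ; 0 left.
Total = 24×15 + 21×15 + 18×30 + 16×40 = 1855.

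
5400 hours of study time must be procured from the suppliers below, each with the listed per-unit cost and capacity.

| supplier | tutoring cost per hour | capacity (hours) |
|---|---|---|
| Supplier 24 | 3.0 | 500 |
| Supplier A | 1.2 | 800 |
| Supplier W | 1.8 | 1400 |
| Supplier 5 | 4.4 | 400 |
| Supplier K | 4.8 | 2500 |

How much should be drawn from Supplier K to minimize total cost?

2300

Cheapest first:
Take 800 from Supplier A at 1.2 → need 4600 more.
Take 1400 from Supplier W at 1.8 → need 3200 more.
Supplier 24 at 3.0: take all 500 hours → 2700 still needed.
Take 400 from Supplier 5 at 4.4 → need 2300 more.
Supplier K (4.8): take the remaining 2300 → done.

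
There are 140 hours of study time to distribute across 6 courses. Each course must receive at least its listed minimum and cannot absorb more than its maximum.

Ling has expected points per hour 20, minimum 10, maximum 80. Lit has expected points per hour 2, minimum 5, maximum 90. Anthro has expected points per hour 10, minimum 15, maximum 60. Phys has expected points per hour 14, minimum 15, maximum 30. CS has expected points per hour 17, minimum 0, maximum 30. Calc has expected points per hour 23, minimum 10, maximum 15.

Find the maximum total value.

Meeting every minimum uses 10+5+15+15+0+10 = 55 hours, leaving 85.
Order the courses by expected points per hour: Calc 23 > Ling 20 > CS 17 > Phys 14 > Anthro 10 > Lit 2.
Calc takes 5 more to reach its cap of 15 ; 80 left.
Ling: +70 to 80 (cap) ; 10 left.
CS: +10 (room for 30) → 10. Pool exhausted.
Total = 20×80 + 2×5 + 10×15 + 14×15 + 17×10 + 23×15 = 2485.

2485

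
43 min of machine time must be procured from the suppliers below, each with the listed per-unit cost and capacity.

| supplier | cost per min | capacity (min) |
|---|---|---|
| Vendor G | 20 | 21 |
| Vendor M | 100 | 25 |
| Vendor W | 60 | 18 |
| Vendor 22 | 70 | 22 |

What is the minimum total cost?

1780

Cheapest first:
Vendor G (20): use full 21 — 22 min to go.
Vendor W at 60: take all 18 min — 4 still needed.
Take 4 from Vendor 22 at 70 to finish.
Vendor M: unused.
Cost = 21×20 + 18×60 + 4×70 = 1780.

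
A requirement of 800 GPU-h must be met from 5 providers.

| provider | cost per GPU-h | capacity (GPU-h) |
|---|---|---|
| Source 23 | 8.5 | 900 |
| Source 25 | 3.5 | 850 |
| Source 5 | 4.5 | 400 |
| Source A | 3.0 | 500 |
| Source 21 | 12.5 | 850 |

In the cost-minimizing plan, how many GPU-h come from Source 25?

300

Cheapest first:
Source A (3.0): use full 500 — 300 GPU-h to go.
Source 25 (3.5): take the remaining 300 — done.
Source 5, Source 23, Source 21: unused.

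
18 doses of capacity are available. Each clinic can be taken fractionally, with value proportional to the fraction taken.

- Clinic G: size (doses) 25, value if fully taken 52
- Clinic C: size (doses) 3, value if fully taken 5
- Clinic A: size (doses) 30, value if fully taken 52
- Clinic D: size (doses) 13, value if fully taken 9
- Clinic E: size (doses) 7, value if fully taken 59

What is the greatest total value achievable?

81.88

Sort by value density: Clinic E 59/7≈8.43, Clinic G 52/25≈2.08, Clinic A 52/30≈1.73, Clinic C 5/3≈1.67, Clinic D 9/13≈0.692.
Take all of Clinic E (7 doses, value 59) ; 11 doses left.
11 doses left: a 11/25 share of Clinic G gives 52×11/25 = 22.88.
Total value = 81.88.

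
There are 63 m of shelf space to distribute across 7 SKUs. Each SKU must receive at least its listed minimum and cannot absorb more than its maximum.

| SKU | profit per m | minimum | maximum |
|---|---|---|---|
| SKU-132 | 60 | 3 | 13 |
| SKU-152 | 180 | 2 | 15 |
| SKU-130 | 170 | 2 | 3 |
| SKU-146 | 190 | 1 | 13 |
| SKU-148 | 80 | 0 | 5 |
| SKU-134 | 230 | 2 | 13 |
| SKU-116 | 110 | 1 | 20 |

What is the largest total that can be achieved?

Meeting every minimum uses 3+2+2+1+0+2+1 = 11 m, leaving 52.
Order the SKUs by profit per m: SKU-134 230 > SKU-146 190 > SKU-152 180 > SKU-130 170 > SKU-116 110 > SKU-148 80 > SKU-132 60.
SKU-134 takes 11 more to reach its cap of 13 → 41 left.
SKU-146: +12 to 13 (cap) → 29 left.
Give SKU-152 13 more to hit its cap of 15 → 16 left.
SKU-130 takes 1 more to reach its cap of 3 → 15 left.
SKU-116 has room for 19 more but only 15 remain, so it gets 16.
Total = 60×3 + 180×15 + 170×3 + 190×13 + 230×13 + 110×16 = 10610.

10610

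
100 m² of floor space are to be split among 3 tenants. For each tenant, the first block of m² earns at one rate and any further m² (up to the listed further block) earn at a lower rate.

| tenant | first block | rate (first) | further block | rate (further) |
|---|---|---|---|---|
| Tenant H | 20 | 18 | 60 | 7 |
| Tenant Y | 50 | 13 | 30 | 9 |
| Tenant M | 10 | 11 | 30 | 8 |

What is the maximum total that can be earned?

1300

Treat each block as its own option and order by rate: Tenant H/T1 18 > Tenant Y/T1 13 > Tenant M/T1 11 > Tenant Y/T2 9 > Tenant M/T2 8 > Tenant H/T2 7.
Fill Tenant H T1 block (20 at 18) — 80 left.
Fill Tenant Y T1 block (50 at 13) — 30 left.
Fill Tenant M T1 block (10 at 11) — 20 left.
Tenant Y T2 at 9: only 20 left, fill 20.
Total = 18×20 + 13×50 + 11×10 + 9×20 = 1300.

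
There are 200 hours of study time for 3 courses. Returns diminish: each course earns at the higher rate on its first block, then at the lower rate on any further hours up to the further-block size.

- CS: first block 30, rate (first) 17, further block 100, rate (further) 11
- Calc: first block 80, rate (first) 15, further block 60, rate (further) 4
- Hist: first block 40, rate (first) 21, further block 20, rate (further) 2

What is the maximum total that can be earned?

Order all 6 blocks by rate: Hist/T1 21 > CS/T1 17 > Calc/T1 15 > CS/T2 11 > Calc/T2 4 > Hist/T2 2.
Hist T1 at 21: fill all 40 ; 160 left.
Fill CS T1 block (30 at 17) ; 130 left.
Calc/T1 (15): +80 ; 50 left.
50 remain; put them into CS T2 at 11.
Total = 21×40 + 17×30 + 15×80 + 11×50 = 3100.

3100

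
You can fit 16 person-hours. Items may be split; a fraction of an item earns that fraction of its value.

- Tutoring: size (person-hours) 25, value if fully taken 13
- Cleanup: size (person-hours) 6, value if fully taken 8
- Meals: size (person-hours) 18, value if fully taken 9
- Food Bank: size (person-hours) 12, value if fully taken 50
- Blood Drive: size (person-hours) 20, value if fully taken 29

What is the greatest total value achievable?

Best value per unit of size first: Food Bank 50/12≈4.17, Blood Drive 29/20≈1.45, Cleanup 8/6≈1.33, Tutoring 13/25≈0.52, Meals 9/18≈0.5.
Take all of Food Bank (12 person-hours, value 50) → 4 person-hours left.
4 person-hours left: a 4/20 share of Blood Drive gives 29×4/20 = 5.8.
Total value = 55.8.

55.8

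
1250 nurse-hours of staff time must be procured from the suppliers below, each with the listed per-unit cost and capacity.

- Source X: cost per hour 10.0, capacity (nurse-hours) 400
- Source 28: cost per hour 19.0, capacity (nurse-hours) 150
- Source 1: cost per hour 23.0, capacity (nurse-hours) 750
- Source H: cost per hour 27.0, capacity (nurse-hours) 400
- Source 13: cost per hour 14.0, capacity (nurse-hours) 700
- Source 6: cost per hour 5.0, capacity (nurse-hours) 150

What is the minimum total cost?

14550

Use suppliers in increasing cost order.
Source 6 (5.0): use full 150 ; 1100 nurse-hours to go.
Source X at 10.0: take all 400 nurse-hours ; 700 still needed.
Take 700 from Source 13 at 14.0 ; need 0 more.
Source 28, Source 1, Source H: unused.
Cost = 150×5.0 + 400×10.0 + 700×14.0 = 14550.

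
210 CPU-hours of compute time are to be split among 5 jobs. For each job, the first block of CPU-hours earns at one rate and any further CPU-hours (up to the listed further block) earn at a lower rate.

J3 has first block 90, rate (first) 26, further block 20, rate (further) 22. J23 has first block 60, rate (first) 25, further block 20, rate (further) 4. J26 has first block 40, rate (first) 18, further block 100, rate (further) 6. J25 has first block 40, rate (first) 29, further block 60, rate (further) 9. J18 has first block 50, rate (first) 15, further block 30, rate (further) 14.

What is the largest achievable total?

5440

Rank every tier by rate: J25/first 29 > J3/first 26 > J23/first 25 > J3/second 22 > J26/first 18 > J18/first 15 > J18/second 14 > J25/second 9 > J26/second 6 > J23/second 4.
J25/first (29): +40 ; 170 left.
J3/first (26): +90 ; 80 left.
Fill J23 first block (60 at 25) ; 20 left.
Fill J3 second block (20 at 22) ; 0 left.
Total = 29×40 + 26×90 + 25×60 + 22×20 = 5440.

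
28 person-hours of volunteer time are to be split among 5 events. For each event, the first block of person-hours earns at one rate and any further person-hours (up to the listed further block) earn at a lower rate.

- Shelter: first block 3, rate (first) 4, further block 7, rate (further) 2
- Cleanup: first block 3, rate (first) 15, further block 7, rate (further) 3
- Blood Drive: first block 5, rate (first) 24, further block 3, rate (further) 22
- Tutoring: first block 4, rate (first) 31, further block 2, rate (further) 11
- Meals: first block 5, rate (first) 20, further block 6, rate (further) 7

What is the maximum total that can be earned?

Order all 10 blocks by rate: Tutoring/tier1 31 > Blood Drive/tier1 24 > Blood Drive/tier2 22 > Meals/tier1 20 > Cleanup/tier1 15 > Tutoring/tier2 11 > Meals/tier2 7 > Shelter/tier1 4 > Cleanup/tier2 3 > Shelter/tier2 2.
Tutoring tier1 at 31: fill all 4 ; 24 left.
Blood Drive/tier1 (24): +5 ; 19 left.
Blood Drive/tier2 (22): +3 ; 16 left.
Meals/tier1 (20): +5 ; 11 left.
Fill Cleanup tier1 block (3 at 15) ; 8 left.
Tutoring/tier2 (11): +2 ; 6 left.
Meals/tier2 (7): +6 ; 0 left.
Total = 31×4 + 24×5 + 22×3 + 20×5 + 15×3 + 11×2 + 7×6 = 519.

519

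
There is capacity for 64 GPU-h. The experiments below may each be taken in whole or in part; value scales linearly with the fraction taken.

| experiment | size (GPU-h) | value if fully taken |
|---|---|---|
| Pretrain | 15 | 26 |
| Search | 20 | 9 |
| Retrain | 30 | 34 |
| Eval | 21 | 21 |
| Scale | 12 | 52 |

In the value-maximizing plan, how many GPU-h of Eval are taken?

Rank by value-to-size ratio: Scale 52/12≈4.33, Pretrain 26/15≈1.73, Retrain 34/30≈1.13, Eval 21/21≈1, Search 9/20≈0.45.
Scale: take in full, 12 GPU-h for value 52 ; 52 left.
All 15 GPU-h of Pretrain fit (value 26) ; 37 remain.
Retrain: take in full, 30 GPU-h for value 34 ; 7 left.
Only 7 GPU-h remain; take 7/21 of Eval for value 21×7/21 = 7.

7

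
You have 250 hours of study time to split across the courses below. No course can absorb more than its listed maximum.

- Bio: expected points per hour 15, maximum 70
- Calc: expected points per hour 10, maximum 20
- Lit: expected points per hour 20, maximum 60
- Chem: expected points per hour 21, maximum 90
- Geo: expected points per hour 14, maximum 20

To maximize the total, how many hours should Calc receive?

Rank by expected points per hour: Chem 21 > Lit 20 > Bio 15 > Geo 14 > Calc 10.
Give Chem 90 to hit its cap of 90 → 160 left.
Lit: +60 to 60 (cap) → 100 left.
Give Bio 70 to hit its cap of 70 → 30 left.
Geo takes 20 to reach its cap of 20 → 10 left.
Calc has room for 20 but only 10 remain, so it gets 10.

10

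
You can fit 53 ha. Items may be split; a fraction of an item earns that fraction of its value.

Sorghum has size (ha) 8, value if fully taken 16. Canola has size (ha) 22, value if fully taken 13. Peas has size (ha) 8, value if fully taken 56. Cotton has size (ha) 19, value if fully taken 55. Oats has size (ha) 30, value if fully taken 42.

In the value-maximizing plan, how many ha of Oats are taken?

Best value per unit of size first: Peas 56/8≈7, Cotton 55/19≈2.89, Sorghum 16/8≈2, Oats 42/30≈1.4, Canola 13/22≈0.591.
Peas: take in full, 8 ha for value 56 ; 45 left.
Cotton: take in full, 19 ha for value 55 ; 26 left.
Sorghum: take in full, 8 ha for value 16 ; 18 left.
18 ha left: a 18/30 share of Oats gives 42×18/30 = 25.2.

18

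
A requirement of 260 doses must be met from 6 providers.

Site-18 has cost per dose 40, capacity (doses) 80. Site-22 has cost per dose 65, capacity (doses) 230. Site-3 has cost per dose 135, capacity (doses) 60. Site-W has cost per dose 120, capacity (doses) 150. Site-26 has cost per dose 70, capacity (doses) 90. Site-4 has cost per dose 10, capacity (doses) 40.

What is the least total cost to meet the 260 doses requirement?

Fill from the cheapest provider first.
Site-4 (10): use full 40 → 220 doses to go.
Site-18 at 40: take all 80 doses → 140 still needed.
Take 140 from Site-22 at 65 to finish.
Site-26, Site-W, Site-3: unused.
Cost = 40×10 + 80×40 + 140×65 = 12700.

12700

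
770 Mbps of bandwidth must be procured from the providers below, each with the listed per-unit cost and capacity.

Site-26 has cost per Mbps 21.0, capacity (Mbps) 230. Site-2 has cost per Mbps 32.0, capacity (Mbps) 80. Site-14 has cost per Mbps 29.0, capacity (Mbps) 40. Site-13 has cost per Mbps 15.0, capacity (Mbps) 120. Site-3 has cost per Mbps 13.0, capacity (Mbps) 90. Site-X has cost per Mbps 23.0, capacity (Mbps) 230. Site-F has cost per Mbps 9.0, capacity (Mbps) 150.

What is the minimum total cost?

Cheapest first:
Site-F (9.0): use full 150 → 620 Mbps to go.
Site-3 (13.0): use full 90 → 530 Mbps to go.
Take 120 from Site-13 at 15.0 → need 410 more.
Site-26 at 21.0: take all 230 Mbps → 180 still needed.
Take 180 from Site-X at 23.0 to finish.
Site-14, Site-2: unused.
Cost = 150×9.0 + 90×13.0 + 120×15.0 + 230×21.0 + 180×23.0 = 13290.

13290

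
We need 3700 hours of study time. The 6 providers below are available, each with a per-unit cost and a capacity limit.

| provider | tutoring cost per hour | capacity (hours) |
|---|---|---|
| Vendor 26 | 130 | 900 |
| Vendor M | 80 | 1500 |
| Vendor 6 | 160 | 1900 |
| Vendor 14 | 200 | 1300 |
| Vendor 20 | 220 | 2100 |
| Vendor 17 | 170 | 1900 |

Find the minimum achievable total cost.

Cheapest first:
Vendor M (80): use full 1500 → 2200 hours to go.
Vendor 26 (130): use full 900 → 1300 hours to go.
Vendor 6 (160): take the remaining 1300 → done.
Vendor 17, Vendor 14, Vendor 20: unused.
Cost = 1500×80 + 900×130 + 1300×160 = 445000.

445000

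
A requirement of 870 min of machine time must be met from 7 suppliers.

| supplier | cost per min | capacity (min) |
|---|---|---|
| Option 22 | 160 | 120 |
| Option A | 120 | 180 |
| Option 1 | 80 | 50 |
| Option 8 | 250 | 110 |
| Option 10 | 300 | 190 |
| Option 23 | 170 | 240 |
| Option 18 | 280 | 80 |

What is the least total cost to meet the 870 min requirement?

Fill from the cheapest supplier first.
Take 50 from Option 1 at 80 — need 820 more.
Option A at 120: take all 180 min — 640 still needed.
Take 120 from Option 22 at 160 — need 520 more.
Option 23 (170): use full 240 — 280 min to go.
Take 110 from Option 8 at 250 — need 170 more.
Option 18 (280): use full 80 — 90 min to go.
Option 10 at 300: take 90 of its 190 — requirement met.
Cost = 50×80 + 180×120 + 120×160 + 240×170 + 110×250 + 80×280 + 90×300 = 162500.

162500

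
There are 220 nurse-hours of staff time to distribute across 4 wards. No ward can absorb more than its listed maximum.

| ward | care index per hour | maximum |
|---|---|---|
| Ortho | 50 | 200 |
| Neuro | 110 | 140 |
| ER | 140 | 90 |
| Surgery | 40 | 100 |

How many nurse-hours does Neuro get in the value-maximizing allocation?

130

Rank by care index per hour: ER 140 > Neuro 110 > Ortho 50 > Surgery 40.
ER: +90 to 90 (cap) → 130 left.
Neuro: +130 (room for 140) → 130. Pool exhausted.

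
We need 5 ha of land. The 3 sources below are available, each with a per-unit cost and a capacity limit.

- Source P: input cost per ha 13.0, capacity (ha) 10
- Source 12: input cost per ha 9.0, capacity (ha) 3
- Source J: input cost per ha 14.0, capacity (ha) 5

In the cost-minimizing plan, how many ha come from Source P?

Use sources in increasing cost order.
Source 12 (9.0): use full 3 — 2 ha to go.
Take 2 from Source P at 13.0 to finish.
Source J: unused.

2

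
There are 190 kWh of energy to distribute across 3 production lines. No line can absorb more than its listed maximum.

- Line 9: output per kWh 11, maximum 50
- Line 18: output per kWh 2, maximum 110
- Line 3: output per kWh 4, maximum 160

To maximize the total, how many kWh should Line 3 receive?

140

Highest output per kWh first: Line 9 11 > Line 3 4 > Line 18 2.
Line 9 takes 50 to reach its cap of 50 — 140 left.
Line 3 has room for 160 but only 140 remain, so it gets 140.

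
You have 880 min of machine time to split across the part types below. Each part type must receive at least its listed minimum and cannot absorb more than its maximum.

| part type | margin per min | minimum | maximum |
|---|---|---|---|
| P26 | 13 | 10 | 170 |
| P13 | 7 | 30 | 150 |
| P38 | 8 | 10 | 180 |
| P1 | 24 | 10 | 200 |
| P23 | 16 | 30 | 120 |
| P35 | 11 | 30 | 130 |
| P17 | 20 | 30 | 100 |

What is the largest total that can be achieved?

Meeting every minimum uses 10+30+10+10+30+30+30 = 150 min, leaving 730.
Order the part types by margin per min: P1 24 > P17 20 > P23 16 > P26 13 > P35 11 > P38 8 > P13 7.
Give P1 190 more to hit its cap of 200 ; 540 left.
P17: +70 to 100 (cap) ; 470 left.
P23: +90 to 120 (cap) ; 380 left.
Give P26 160 more to hit its cap of 170 ; 220 left.
P35: +100 to 130 (cap) ; 120 left.
P38 has room for 170 more but only 120 remain, so it gets 130.
Total = 13×170 + 7×30 + 8×130 + 24×200 + 16×120 + 11×130 + 20×100 = 13610.

13610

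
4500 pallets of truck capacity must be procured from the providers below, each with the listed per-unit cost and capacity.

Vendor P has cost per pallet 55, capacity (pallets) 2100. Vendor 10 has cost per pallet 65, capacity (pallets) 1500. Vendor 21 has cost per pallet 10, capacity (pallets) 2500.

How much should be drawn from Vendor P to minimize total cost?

Use providers in increasing cost order.
Vendor 21 at 10: take all 2500 pallets ; 2000 still needed.
Vendor P (55): take the remaining 2000 ; done.
Vendor 10: unused.

2000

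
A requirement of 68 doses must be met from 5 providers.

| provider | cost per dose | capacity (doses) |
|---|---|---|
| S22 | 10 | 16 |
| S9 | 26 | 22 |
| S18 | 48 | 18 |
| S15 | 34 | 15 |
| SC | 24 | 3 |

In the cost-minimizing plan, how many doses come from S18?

Fill from the cheapest provider first.
Take 16 from S22 at 10 ; need 52 more.
SC at 24: take all 3 doses ; 49 still needed.
Take 22 from S9 at 26 ; need 27 more.
S15 at 34: take all 15 doses ; 12 still needed.
S18 (48): take the remaining 12 ; done.

12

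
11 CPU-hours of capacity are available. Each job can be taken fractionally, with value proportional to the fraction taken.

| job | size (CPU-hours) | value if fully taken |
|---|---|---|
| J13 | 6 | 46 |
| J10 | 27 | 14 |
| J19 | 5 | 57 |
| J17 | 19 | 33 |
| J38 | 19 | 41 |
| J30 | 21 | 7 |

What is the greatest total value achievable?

103

Sort by value density: J19 57/5≈11.4, J13 46/6≈7.67, J38 41/19≈2.16, J17 33/19≈1.74, J10 14/27≈0.519, J30 7/21≈0.333.
Take all of J19 (5 CPU-hours, value 57) ; 6 CPU-hours left.
J13: take in full, 6 CPU-hours for value 46 ; 0 left.
Total value = 103.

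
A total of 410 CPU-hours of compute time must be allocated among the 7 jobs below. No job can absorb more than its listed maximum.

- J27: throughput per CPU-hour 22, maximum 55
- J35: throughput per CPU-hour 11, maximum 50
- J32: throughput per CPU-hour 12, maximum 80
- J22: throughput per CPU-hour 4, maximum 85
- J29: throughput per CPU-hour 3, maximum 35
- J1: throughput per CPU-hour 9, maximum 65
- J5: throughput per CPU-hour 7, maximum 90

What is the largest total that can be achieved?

Rank by throughput per CPU-hour: J27 22 > J32 12 > J35 11 > J1 9 > J5 7 > J22 4 > J29 3.
J27 takes 55 to reach its cap of 55 ; 355 left.
J32 takes 80 to reach its cap of 80 ; 275 left.
J35 takes 50 to reach its cap of 50 ; 225 left.
Give J1 65 to hit its cap of 65 ; 160 left.
J5: +90 to 90 (cap) ; 70 left.
J22 has room for 85 but only 70 remain, so it gets 70.
Total = 22×55 + 11×50 + 12×80 + 4×70 + 9×65 + 7×90 = 4215.

4215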